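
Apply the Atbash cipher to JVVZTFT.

J(9) → Q(16)
V(21) → E(4)
V(21) → E(4)
Z(25) → A(0)
T(19) → G(6)
F(5) → U(20)
T(19) → G(6)

QEEAGUG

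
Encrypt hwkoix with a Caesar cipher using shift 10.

rguysh

h(7): 7+10=17 → r
w(22): 22+10=32≡6 → g
k(10): 10+10=20 → u
o(14): 14+10=24 → y
i(8): 8+10=18 → s
x(23): 23+10=33≡7 → h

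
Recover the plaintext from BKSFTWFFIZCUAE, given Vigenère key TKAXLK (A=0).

Repeat the key across the ciphertext: TKAXLKTKAXLKTK
B(1)−T(19): -18≡8 → I
K(10)−K(10): 0 → A
S(18)−A(0): 18 → S
F(5)−X(23): -18≡8 → I
T(19)−L(11): 8 → I
W(22)−K(10): 12 → M
F(5)−T(19): -14≡12 → M
F(5)−K(10): -5≡21 → V
I(8)−A(0): 8 → I
Z(25)−X(23): 2 → C
C(2)−L(11): -9≡17 → R
U(20)−K(10): 10 → K
A(0)−T(19): -19≡7 → H
E(4)−K(10): -6≡20 → U

IASIIMMVICRKHU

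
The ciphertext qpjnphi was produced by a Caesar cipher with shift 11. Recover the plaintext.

feycewx

q(16): 16−11=5 → f
p(15): 15−11=4 → e
j(9): 9−11=-2≡24 → y
n(13): 13−11=2 → c
p(15): 15−11=4 → e
h(7): 7−11=-4≡22 → w
i(8): 8−11=-3≡23 → x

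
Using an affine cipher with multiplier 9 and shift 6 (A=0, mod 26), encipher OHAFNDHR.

O(14): 9·14+6=132≡2 → C
H(7): 9·7+6=69≡17 → R
A(0): 9·0+6=6 → G
F(5): 9·5+6=51≡25 → Z
N(13): 9·13+6=123≡19 → T
D(3): 9·3+6=33≡7 → H
H(7): 9·7+6=69≡17 → R
R(17): 9·17+6=159≡3 → D

CRGZTHRD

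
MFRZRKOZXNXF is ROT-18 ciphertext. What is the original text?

M(12): 12−18=-6≡20 → U
F(5): 5−18=-13≡13 → N
R(17): 17−18=-1≡25 → Z
Z(25): 25−18=7 → H
R(17): 17−18=-1≡25 → Z
K(10): 10−18=-8≡18 → S
O(14): 14−18=-4≡22 → W
Z(25): 25−18=7 → H
X(23): 23−18=5 → F
N(13): 13−18=-5≡21 → V
X(23): 23−18=5 → F
F(5): 5−18=-13≡13 → N

UNZHZSWHFVFN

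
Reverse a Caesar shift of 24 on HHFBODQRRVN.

H(7): 7−24=-17≡9 → J
H(7): 7−24=-17≡9 → J
F(5): 5−24=-19≡7 → H
B(1): 1−24=-23≡3 → D
O(14): 14−24=-10≡16 → Q
D(3): 3−24=-21≡5 → F
Q(16): 16−24=-8≡18 → S
R(17): 17−24=-7≡19 → T
R(17): 17−24=-7≡19 → T
V(21): 21−24=-3≡23 → X
N(13): 13−24=-11≡15 → P

JJHDQFSTTXP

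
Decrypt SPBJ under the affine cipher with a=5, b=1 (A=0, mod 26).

The inverse of 5 mod 26 is 21, since 5·21=105≡1. Apply D(y)=21·(y−1) mod 26:
S(18): 21·(18−1)=357≡19 → T
P(15): 21·(15−1)=294≡8 → I
B(1): 21·(1−1)=0 → A
J(9): 21·(9−1)=168≡12 → M

TIAM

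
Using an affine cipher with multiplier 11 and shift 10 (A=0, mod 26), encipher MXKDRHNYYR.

MDQRPJXOOP

M(12): 11·12+10=142≡12 → M
X(23): 11·23+10=263≡3 → D
K(10): 11·10+10=120≡16 → Q
D(3): 11·3+10=43≡17 → R
R(17): 11·17+10=197≡15 → P
H(7): 11·7+10=87≡9 → J
N(13): 11·13+10=153≡23 → X
Y(24): 11·24+10=274≡14 → O
Y(24): 11·24+10=274≡14 → O
R(17): 11·17+10=197≡15 → P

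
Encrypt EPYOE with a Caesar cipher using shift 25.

E(4): 4+25=29≡3 → D
P(15): 15+25=40≡14 → O
Y(24): 24+25=49≡23 → X
O(14): 14+25=39≡13 → N
E(4): 4+25=29≡3 → D

DOXND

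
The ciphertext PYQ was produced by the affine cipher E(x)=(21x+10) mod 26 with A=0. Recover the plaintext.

ZSE

The inverse of 21 mod 26 is 5, since 21·5=105≡1. Apply D(y)=5·(y−10) mod 26:
P(15): 5·(15−10)=25 → Z
Y(24): 5·(24−10)=70≡18 → S
Q(16): 5·(16−10)=30≡4 → E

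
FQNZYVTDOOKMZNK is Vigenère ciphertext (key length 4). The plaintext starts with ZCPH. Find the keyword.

GOYS

Subtract each crib letter from the matching ciphertext letter (mod 26):
F(5)−Z(25)=-20≡6 → G
Q(16)−C(2)=14 → O
N(13)−P(15)=-2≡24 → Y
Z(25)−H(7)=18 → S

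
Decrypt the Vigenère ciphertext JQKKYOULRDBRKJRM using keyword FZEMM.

Repeat the key across the ciphertext: FZEMMFZEMMFZEMMF
J(9)−F(5): 4 → E
Q(16)−Z(25): -9≡17 → R
K(10)−E(4): 6 → G
K(10)−M(12): -2≡24 → Y
Y(24)−M(12): 12 → M
O(14)−F(5): 9 → J
U(20)−Z(25): -5≡21 → V
L(11)−E(4): 7 → H
R(17)−M(12): 5 → F
D(3)−M(12): -9≡17 → R
B(1)−F(5): -4≡22 → W
R(17)−Z(25): -8≡18 → S
K(10)−E(4): 6 → G
J(9)−M(12): -3≡23 → X
R(17)−M(12): 5 → F
M(12)−F(5): 7 → H

ERGYMJVHFRWSGXFH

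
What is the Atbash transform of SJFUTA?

HQUFGZ

S(18) → H(7)
J(9) → Q(16)
F(5) → U(20)
U(20) → F(5)
T(19) → G(6)
A(0) → Z(25)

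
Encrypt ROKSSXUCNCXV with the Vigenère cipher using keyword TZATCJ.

Repeat the key across the message: TZATCJTZATCJ
R(17)+T(19): 36≡10 → K
O(14)+Z(25): 39≡13 → N
K(10)+A(0): 10 → K
S(18)+T(19): 37≡11 → L
S(18)+C(2): 20 → U
X(23)+J(9): 32≡6 → G
U(20)+T(19): 39≡13 → N
C(2)+Z(25): 27≡1 → B
N(13)+A(0): 13 → N
C(2)+T(19): 21 → V
X(23)+C(2): 25 → Z
V(21)+J(9): 30≡4 → E

KNKLUGNBNVZE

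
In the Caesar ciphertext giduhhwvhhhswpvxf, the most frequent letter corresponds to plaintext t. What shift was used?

14

The most frequent ciphertext letter is h (appears 5 times).
h is position 7; t is position 19.
Shift = -12≡14.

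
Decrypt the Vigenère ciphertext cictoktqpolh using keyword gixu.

wafzicwwjgon

Repeat the key across the ciphertext: gixugixugixu
c(2)−g(6): -4≡22 → w
i(8)−i(8): 0 → a
c(2)−x(23): -21≡5 → f
t(19)−u(20): -1≡25 → z
o(14)−g(6): 8 → i
k(10)−i(8): 2 → c
t(19)−x(23): -4≡22 → w
q(16)−u(20): -4≡22 → w
p(15)−g(6): 9 → j
o(14)−i(8): 6 → g
l(11)−x(23): -12≡14 → o
h(7)−u(20): -13≡13 → n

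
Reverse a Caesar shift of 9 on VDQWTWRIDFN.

V(21): 21−9=12 → M
D(3): 3−9=-6≡20 → U
Q(16): 16−9=7 → H
W(22): 22−9=13 → N
T(19): 19−9=10 → K
W(22): 22−9=13 → N
R(17): 17−9=8 → I
I(8): 8−9=-1≡25 → Z
D(3): 3−9=-6≡20 → U
F(5): 5−9=-4≡22 → W
N(13): 13−9=4 → E

MUHNKNIZUWE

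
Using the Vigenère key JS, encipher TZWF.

Repeat the key across the message: JSJS
T(19)+J(9): 28≡2 → C
Z(25)+S(18): 43≡17 → R
W(22)+J(9): 31≡5 → F
F(5)+S(18): 23 → X

CRFX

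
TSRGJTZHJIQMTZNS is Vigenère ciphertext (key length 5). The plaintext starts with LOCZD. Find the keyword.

Subtract each crib letter from the matching ciphertext letter (mod 26):
T(19)−L(11)=8 → I
S(18)−O(14)=4 → E
R(17)−C(2)=15 → P
G(6)−Z(25)=-19≡7 → H
J(9)−D(3)=6 → G

IEPHG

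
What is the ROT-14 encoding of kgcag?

yuqou

k(10): 10+14=24 → y
g(6): 6+14=20 → u
c(2): 2+14=16 → q
a(0): 0+14=14 → o
g(6): 6+14=20 → u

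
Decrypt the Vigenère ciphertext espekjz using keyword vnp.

Repeat the key across the ciphertext: vnpvnpv
e(4)−v(21): -17≡9 → j
s(18)−n(13): 5 → f
p(15)−p(15): 0 → a
e(4)−v(21): -17≡9 → j
k(10)−n(13): -3≡23 → x
j(9)−p(15): -6≡20 → u
z(25)−v(21): 4 → e

jfajxue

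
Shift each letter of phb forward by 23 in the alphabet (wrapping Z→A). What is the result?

p(15): 15+23=38≡12 → m
h(7): 7+23=30≡4 → e
b(1): 1+23=24 → y

mey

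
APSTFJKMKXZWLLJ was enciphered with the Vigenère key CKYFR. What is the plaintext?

YFUOOHAOFGXMNGS

Repeat the key across the ciphertext: CKYFRCKYFRCKYFR
A(0)−C(2): -2≡24 → Y
P(15)−K(10): 5 → F
S(18)−Y(24): -6≡20 → U
T(19)−F(5): 14 → O
F(5)−R(17): -12≡14 → O
J(9)−C(2): 7 → H
K(10)−K(10): 0 → A
M(12)−Y(24): -12≡14 → O
K(10)−F(5): 5 → F
X(23)−R(17): 6 → G
Z(25)−C(2): 23 → X
W(22)−K(10): 12 → M
L(11)−Y(24): -13≡13 → N
L(11)−F(5): 6 → G
J(9)−R(17): -8≡18 → S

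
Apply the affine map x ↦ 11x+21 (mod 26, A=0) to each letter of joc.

j(9): 11·9+21=120≡16 → q
o(14): 11·14+21=175≡19 → t
c(2): 11·2+21=43≡17 → r

qtr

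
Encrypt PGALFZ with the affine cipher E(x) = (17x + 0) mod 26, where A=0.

P(15): 17·15+0=255≡21 → V
G(6): 17·6+0=102≡24 → Y
A(0): 17·0+0=0 → A
L(11): 17·11+0=187≡5 → F
F(5): 17·5+0=85≡7 → H
Z(25): 17·25+0=425≡9 → J

VYAFHJ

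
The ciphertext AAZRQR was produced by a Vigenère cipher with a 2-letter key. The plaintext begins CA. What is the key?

YA

Subtract each crib letter from the matching ciphertext letter (mod 26):
A(0)−C(2)=-2≡24 → Y
A(0)−A(0)=0 → A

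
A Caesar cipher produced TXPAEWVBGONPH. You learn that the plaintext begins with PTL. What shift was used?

4

From the crib: T(19)−P(15)=4, so the shift is 4.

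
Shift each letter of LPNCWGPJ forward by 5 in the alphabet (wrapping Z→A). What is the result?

L(11): 11+5=16 → Q
P(15): 15+5=20 → U
N(13): 13+5=18 → S
C(2): 2+5=7 → H
W(22): 22+5=27≡1 → B
G(6): 6+5=11 → L
P(15): 15+5=20 → U
J(9): 9+5=14 → O

QUSHBLUO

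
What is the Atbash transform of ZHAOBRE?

ASZLYIV

Z(25) → A(0)
H(7) → S(18)
A(0) → Z(25)
O(14) → L(11)
B(1) → Y(24)
R(17) → I(8)
E(4) → V(21)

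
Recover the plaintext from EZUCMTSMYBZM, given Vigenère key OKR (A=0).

Repeat the key across the ciphertext: OKROKROKROKR
E(4)−O(14): -10≡16 → Q
Z(25)−K(10): 15 → P
U(20)−R(17): 3 → D
C(2)−O(14): -12≡14 → O
M(12)−K(10): 2 → C
T(19)−R(17): 2 → C
S(18)−O(14): 4 → E
M(12)−K(10): 2 → C
Y(24)−R(17): 7 → H
B(1)−O(14): -13≡13 → N
Z(25)−K(10): 15 → P
M(12)−R(17): -5≡21 → V

QPDOCCECHNPV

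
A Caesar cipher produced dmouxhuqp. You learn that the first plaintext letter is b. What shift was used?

2

From the crib: d(3)−b(1)=2, so the shift is 2.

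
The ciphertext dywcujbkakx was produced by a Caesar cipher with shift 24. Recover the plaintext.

d(3): 3−24=-21≡5 → f
y(24): 24−24=0 → a
w(22): 22−24=-2≡24 → y
c(2): 2−24=-22≡4 → e
u(20): 20−24=-4≡22 → w
j(9): 9−24=-15≡11 → l
b(1): 1−24=-23≡3 → d
k(10): 10−24=-14≡12 → m
a(0): 0−24=-24≡2 → c
k(10): 10−24=-14≡12 → m
x(23): 23−24=-1≡25 → z

fayewldmcmz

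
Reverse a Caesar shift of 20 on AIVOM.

A(0): 0−20=-20≡6 → G
I(8): 8−20=-12≡14 → O
V(21): 21−20=1 → B
O(14): 14−20=-6≡20 → U
M(12): 12−20=-8≡18 → S

GOBUS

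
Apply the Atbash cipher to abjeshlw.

a(0) → z(25)
b(1) → y(24)
j(9) → q(16)
e(4) → v(21)
s(18) → h(7)
h(7) → s(18)
l(11) → o(14)
w(22) → d(3)

zyqvhsod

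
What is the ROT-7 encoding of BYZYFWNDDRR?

IFGFMDUKKYY

B(1): 1+7=8 → I
Y(24): 24+7=31≡5 → F
Z(25): 25+7=32≡6 → G
Y(24): 24+7=31≡5 → F
F(5): 5+7=12 → M
W(22): 22+7=29≡3 → D
N(13): 13+7=20 → U
D(3): 3+7=10 → K
D(3): 3+7=10 → K
R(17): 17+7=24 → Y
R(17): 17+7=24 → Y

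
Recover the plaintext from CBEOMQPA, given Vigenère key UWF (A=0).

IFZUQLVE

Repeat the key across the ciphertext: UWFUWFUW
C(2)−U(20): -18≡8 → I
B(1)−W(22): -21≡5 → F
E(4)−F(5): -1≡25 → Z
O(14)−U(20): -6≡20 → U
M(12)−W(22): -10≡16 → Q
Q(16)−F(5): 11 → L
P(15)−U(20): -5≡21 → V
A(0)−W(22): -22≡4 → E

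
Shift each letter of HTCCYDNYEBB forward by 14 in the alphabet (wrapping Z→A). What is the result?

VHQQMRBMSPP

H(7): 7+14=21 → V
T(19): 19+14=33≡7 → H
C(2): 2+14=16 → Q
C(2): 2+14=16 → Q
Y(24): 24+14=38≡12 → M
D(3): 3+14=17 → R
N(13): 13+14=27≡1 → B
Y(24): 24+14=38≡12 → M
E(4): 4+14=18 → S
B(1): 1+14=15 → P
B(1): 1+14=15 → P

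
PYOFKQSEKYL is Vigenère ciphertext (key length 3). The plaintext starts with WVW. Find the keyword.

Subtract each crib letter from the matching ciphertext letter (mod 26):
P(15)−W(22)=-7≡19 → T
Y(24)−V(21)=3 → D
O(14)−W(22)=-8≡18 → S

TDS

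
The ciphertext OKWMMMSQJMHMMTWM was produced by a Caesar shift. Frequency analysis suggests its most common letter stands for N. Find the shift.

The most frequent ciphertext letter is M (appears 7 times).
M is position 12; N is position 13.
Shift = -1≡25.

25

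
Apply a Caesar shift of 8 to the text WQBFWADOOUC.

W(22): 22+8=30≡4 → E
Q(16): 16+8=24 → Y
B(1): 1+8=9 → J
F(5): 5+8=13 → N
W(22): 22+8=30≡4 → E
A(0): 0+8=8 → I
D(3): 3+8=11 → L
O(14): 14+8=22 → W
O(14): 14+8=22 → W
U(20): 20+8=28≡2 → C
C(2): 2+8=10 → K

EYJNEILWWCK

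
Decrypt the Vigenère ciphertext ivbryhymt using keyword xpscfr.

Repeat the key across the ciphertext: xpscfrxps
i(8)−x(23): -15≡11 → l
v(21)−p(15): 6 → g
b(1)−s(18): -17≡9 → j
r(17)−c(2): 15 → p
y(24)−f(5): 19 → t
h(7)−r(17): -10≡16 → q
y(24)−x(23): 1 → b
m(12)−p(15): -3≡23 → x
t(19)−s(18): 1 → b

lgjptqbxb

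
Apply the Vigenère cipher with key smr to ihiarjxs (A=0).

Repeat the key across the message: smrsmrsm
i(8)+s(18): 26≡0 → a
h(7)+m(12): 19 → t
i(8)+r(17): 25 → z
a(0)+s(18): 18 → s
r(17)+m(12): 29≡3 → d
j(9)+r(17): 26≡0 → a
x(23)+s(18): 41≡15 → p
s(18)+m(12): 30≡4 → e

atzsdape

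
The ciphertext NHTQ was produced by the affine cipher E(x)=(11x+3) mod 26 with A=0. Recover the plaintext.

The inverse of 11 mod 26 is 19, since 11·19=209≡1. Apply D(y)=19·(y−3) mod 26:
N(13): 19·(13−3)=190≡8 → I
H(7): 19·(7−3)=76≡24 → Y
T(19): 19·(19−3)=304≡18 → S
Q(16): 19·(16−3)=247≡13 → N

IYSN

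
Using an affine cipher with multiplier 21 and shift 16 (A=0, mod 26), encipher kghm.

k(10): 21·10+16=226≡18 → s
g(6): 21·6+16=142≡12 → m
h(7): 21·7+16=163≡7 → h
m(12): 21·12+16=268≡8 → i

smhi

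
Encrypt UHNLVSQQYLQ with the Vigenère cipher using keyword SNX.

MUKDIPIDVDD

Repeat the key across the message: SNXSNXSNXSN
U(20)+S(18): 38≡12 → M
H(7)+N(13): 20 → U
N(13)+X(23): 36≡10 → K
L(11)+S(18): 29≡3 → D
V(21)+N(13): 34≡8 → I
S(18)+X(23): 41≡15 → P
Q(16)+S(18): 34≡8 → I
Q(16)+N(13): 29≡3 → D
Y(24)+X(23): 47≡21 → V
L(11)+S(18): 29≡3 → D
Q(16)+N(13): 29≡3 → D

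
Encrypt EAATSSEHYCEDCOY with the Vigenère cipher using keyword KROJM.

OROCECVVHOOUQXK

Repeat the key across the message: KROJMKROJMKROJM
E(4)+K(10): 14 → O
A(0)+R(17): 17 → R
A(0)+O(14): 14 → O
T(19)+J(9): 28≡2 → C
S(18)+M(12): 30≡4 → E
S(18)+K(10): 28≡2 → C
E(4)+R(17): 21 → V
H(7)+O(14): 21 → V
Y(24)+J(9): 33≡7 → H
C(2)+M(12): 14 → O
E(4)+K(10): 14 → O
D(3)+R(17): 20 → U
C(2)+O(14): 16 → Q
O(14)+J(9): 23 → X
Y(24)+M(12): 36≡10 → K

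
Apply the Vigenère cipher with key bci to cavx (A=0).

dcdy

Repeat the key across the message: bcib
c(2)+b(1): 3 → d
a(0)+c(2): 2 → c
v(21)+i(8): 29≡3 → d
x(23)+b(1): 24 → y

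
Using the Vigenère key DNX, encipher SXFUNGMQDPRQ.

Repeat the key across the message: DNXDNXDNXDNX
S(18)+D(3): 21 → V
X(23)+N(13): 36≡10 → K
F(5)+X(23): 28≡2 → C
U(20)+D(3): 23 → X
N(13)+N(13): 26≡0 → A
G(6)+X(23): 29≡3 → D
M(12)+D(3): 15 → P
Q(16)+N(13): 29≡3 → D
D(3)+X(23): 26≡0 → A
P(15)+D(3): 18 → S
R(17)+N(13): 30≡4 → E
Q(16)+X(23): 39≡13 → N

VKCXADPDASEN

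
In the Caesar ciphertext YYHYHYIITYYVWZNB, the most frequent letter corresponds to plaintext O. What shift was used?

The most frequent ciphertext letter is Y (appears 6 times).
Y is position 24; O is position 14.
Shift = 10.

10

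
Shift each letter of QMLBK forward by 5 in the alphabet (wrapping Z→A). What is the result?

VRQGP

Q(16): 16+5=21 → V
M(12): 12+5=17 → R
L(11): 11+5=16 → Q
B(1): 1+5=6 → G
K(10): 10+5=15 → P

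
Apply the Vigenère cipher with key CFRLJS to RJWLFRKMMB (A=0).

Repeat the key across the message: CFRLJSCFRL
R(17)+C(2): 19 → T
J(9)+F(5): 14 → O
W(22)+R(17): 39≡13 → N
L(11)+L(11): 22 → W
F(5)+J(9): 14 → O
R(17)+S(18): 35≡9 → J
K(10)+C(2): 12 → M
M(12)+F(5): 17 → R
M(12)+R(17): 29≡3 → D
B(1)+L(11): 12 → M

TONWOJMRDM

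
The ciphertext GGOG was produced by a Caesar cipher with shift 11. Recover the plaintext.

G(6): 6−11=-5≡21 → V
G(6): 6−11=-5≡21 → V
O(14): 14−11=3 → D
G(6): 6−11=-5≡21 → V

VVDV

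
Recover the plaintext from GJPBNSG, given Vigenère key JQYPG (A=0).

XTRMHJQ

Repeat the key across the ciphertext: JQYPGJQ
G(6)−J(9): -3≡23 → X
J(9)−Q(16): -7≡19 → T
P(15)−Y(24): -9≡17 → R
B(1)−P(15): -14≡12 → M
N(13)−G(6): 7 → H
S(18)−J(9): 9 → J
G(6)−Q(16): -10≡16 → Q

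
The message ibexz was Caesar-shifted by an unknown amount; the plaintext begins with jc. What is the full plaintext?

From the crib: i(8)−j(9)=-1≡25, so the shift is 25.
Subtract 25 from each ciphertext letter:
i(8): 8−25=-17≡9 → j
b(1): 1−25=-24≡2 → c
e(4): 4−25=-21≡5 → f
x(23): 23−25=-2≡24 → y
z(25): 25−25=0 → a

jcfya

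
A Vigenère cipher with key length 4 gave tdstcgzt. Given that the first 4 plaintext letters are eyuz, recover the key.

Subtract each crib letter from the matching ciphertext letter (mod 26):
t(19)−e(4)=15 → p
d(3)−y(24)=-21≡5 → f
s(18)−u(20)=-2≡24 → y
t(19)−z(25)=-6≡20 → u

pfyu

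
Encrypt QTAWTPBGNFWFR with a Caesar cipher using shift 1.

Q(16): 16+1=17 → R
T(19): 19+1=20 → U
A(0): 0+1=1 → B
W(22): 22+1=23 → X
T(19): 19+1=20 → U
P(15): 15+1=16 → Q
B(1): 1+1=2 → C
G(6): 6+1=7 → H
N(13): 13+1=14 → O
F(5): 5+1=6 → G
W(22): 22+1=23 → X
F(5): 5+1=6 → G
R(17): 17+1=18 → S

RUBXUQCHOGXGS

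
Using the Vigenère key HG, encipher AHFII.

HNMOP

Repeat the key across the message: HGHGH
A(0)+H(7): 7 → H
H(7)+G(6): 13 → N
F(5)+H(7): 12 → M
I(8)+G(6): 14 → O
I(8)+H(7): 15 → P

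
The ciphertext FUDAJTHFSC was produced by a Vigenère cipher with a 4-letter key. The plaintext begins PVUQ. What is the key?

QZJK

Subtract each crib letter from the matching ciphertext letter (mod 26):
F(5)−P(15)=-10≡16 → Q
U(20)−V(21)=-1≡25 → Z
D(3)−U(20)=-17≡9 → J
A(0)−Q(16)=-16≡10 → K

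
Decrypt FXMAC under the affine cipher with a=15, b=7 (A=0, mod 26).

MIJDR

The inverse of 15 mod 26 is 7, since 15·7=105≡1. Apply D(y)=7·(y−7) mod 26:
F(5): 7·(5−7)=-14≡12 → M
X(23): 7·(23−7)=112≡8 → I
M(12): 7·(12−7)=35≡9 → J
A(0): 7·(0−7)=-49≡3 → D
C(2): 7·(2−7)=-35≡17 → R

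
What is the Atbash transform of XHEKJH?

X(23) → C(2)
H(7) → S(18)
E(4) → V(21)
K(10) → P(15)
J(9) → Q(16)
H(7) → S(18)

CSVPQS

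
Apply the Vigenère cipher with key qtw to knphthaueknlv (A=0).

aglxmdqnaaghl

Repeat the key across the message: qtwqtwqtwqtwq
k(10)+q(16): 26≡0 → a
n(13)+t(19): 32≡6 → g
p(15)+w(22): 37≡11 → l
h(7)+q(16): 23 → x
t(19)+t(19): 38≡12 → m
h(7)+w(22): 29≡3 → d
a(0)+q(16): 16 → q
u(20)+t(19): 39≡13 → n
e(4)+w(22): 26≡0 → a
k(10)+q(16): 26≡0 → a
n(13)+t(19): 32≡6 → g
l(11)+w(22): 33≡7 → h
v(21)+q(16): 37≡11 → l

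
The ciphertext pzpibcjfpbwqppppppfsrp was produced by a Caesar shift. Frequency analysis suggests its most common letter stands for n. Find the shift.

The most frequent ciphertext letter is p (appears 10 times).
p is position 15; n is position 13.
Shift = 2.

2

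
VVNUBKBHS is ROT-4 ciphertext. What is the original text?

RRJQXGXDO

V(21): 21−4=17 → R
V(21): 21−4=17 → R
N(13): 13−4=9 → J
U(20): 20−4=16 → Q
B(1): 1−4=-3≡23 → X
K(10): 10−4=6 → G
B(1): 1−4=-3≡23 → X
H(7): 7−4=3 → D
S(18): 18−4=14 → O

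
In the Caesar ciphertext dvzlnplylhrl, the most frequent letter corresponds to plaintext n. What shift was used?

24

The most frequent ciphertext letter is l (appears 4 times).
l is position 11; n is position 13.
Shift = -2≡24.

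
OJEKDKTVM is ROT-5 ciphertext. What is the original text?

O(14): 14−5=9 → J
J(9): 9−5=4 → E
E(4): 4−5=-1≡25 → Z
K(10): 10−5=5 → F
D(3): 3−5=-2≡24 → Y
K(10): 10−5=5 → F
T(19): 19−5=14 → O
V(21): 21−5=16 → Q
M(12): 12−5=7 → H

JEZFYFOQH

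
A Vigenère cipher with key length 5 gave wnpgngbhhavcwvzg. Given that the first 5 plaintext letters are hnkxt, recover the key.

Subtract each crib letter from the matching ciphertext letter (mod 26):
w(22)−h(7)=15 → p
n(13)−n(13)=0 → a
p(15)−k(10)=5 → f
g(6)−x(23)=-17≡9 → j
n(13)−t(19)=-6≡20 → u

pafju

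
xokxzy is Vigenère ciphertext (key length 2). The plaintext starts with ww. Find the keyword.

Subtract each crib letter from the matching ciphertext letter (mod 26):
x(23)−w(22)=1 → b
o(14)−w(22)=-8≡18 → s

bs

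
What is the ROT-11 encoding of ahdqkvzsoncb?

a(0): 0+11=11 → l
h(7): 7+11=18 → s
d(3): 3+11=14 → o
q(16): 16+11=27≡1 → b
k(10): 10+11=21 → v
v(21): 21+11=32≡6 → g
z(25): 25+11=36≡10 → k
s(18): 18+11=29≡3 → d
o(14): 14+11=25 → z
n(13): 13+11=24 → y
c(2): 2+11=13 → n
b(1): 1+11=12 → m

lsobvgkdzynm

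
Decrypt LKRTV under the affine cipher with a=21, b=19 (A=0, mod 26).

The inverse of 21 mod 26 is 5, since 21·5=105≡1. Apply D(y)=5·(y−19) mod 26:
L(11): 5·(11−19)=-40≡12 → M
K(10): 5·(10−19)=-45≡7 → H
R(17): 5·(17−19)=-10≡16 → Q
T(19): 5·(19−19)=0 → A
V(21): 5·(21−19)=10 → K

MHQAK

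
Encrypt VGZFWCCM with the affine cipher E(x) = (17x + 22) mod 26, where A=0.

V(21): 17·21+22=379≡15 → P
G(6): 17·6+22=124≡20 → U
Z(25): 17·25+22=447≡5 → F
F(5): 17·5+22=107≡3 → D
W(22): 17·22+22=396≡6 → G
C(2): 17·2+22=56≡4 → E
C(2): 17·2+22=56≡4 → E
M(12): 17·12+22=226≡18 → S

PUFDGEES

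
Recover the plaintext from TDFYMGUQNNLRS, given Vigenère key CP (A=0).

RODJKRSBLYJCQ

Repeat the key across the ciphertext: CPCPCPCPCPCPC
T(19)−C(2): 17 → R
D(3)−P(15): -12≡14 → O
F(5)−C(2): 3 → D
Y(24)−P(15): 9 → J
M(12)−C(2): 10 → K
G(6)−P(15): -9≡17 → R
U(20)−C(2): 18 → S
Q(16)−P(15): 1 → B
N(13)−C(2): 11 → L
N(13)−P(15): -2≡24 → Y
L(11)−C(2): 9 → J
R(17)−P(15): 2 → C
S(18)−C(2): 16 → Q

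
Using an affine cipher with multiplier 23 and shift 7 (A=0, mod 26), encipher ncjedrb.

n(13): 23·13+7=306≡20 → u
c(2): 23·2+7=53≡1 → b
j(9): 23·9+7=214≡6 → g
e(4): 23·4+7=99≡21 → v
d(3): 23·3+7=76≡24 → y
r(17): 23·17+7=398≡8 → i
b(1): 23·1+7=30≡4 → e

ubgvyie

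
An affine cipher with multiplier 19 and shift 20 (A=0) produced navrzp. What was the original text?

The inverse of 19 mod 26 is 11, since 19·11=209≡1. Apply D(y)=11·(y−20) mod 26:
n(13): 11·(13−20)=-77≡1 → b
a(0): 11·(0−20)=-220≡14 → o
v(21): 11·(21−20)=11 → l
r(17): 11·(17−20)=-33≡19 → t
z(25): 11·(25−20)=55≡3 → d
p(15): 11·(15−20)=-55≡23 → x

boltdx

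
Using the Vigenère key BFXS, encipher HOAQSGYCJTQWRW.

Repeat the key across the message: BFXSBFXSBFXSBF
H(7)+B(1): 8 → I
O(14)+F(5): 19 → T
A(0)+X(23): 23 → X
Q(16)+S(18): 34≡8 → I
S(18)+B(1): 19 → T
G(6)+F(5): 11 → L
Y(24)+X(23): 47≡21 → V
C(2)+S(18): 20 → U
J(9)+B(1): 10 → K
T(19)+F(5): 24 → Y
Q(16)+X(23): 39≡13 → N
W(22)+S(18): 40≡14 → O
R(17)+B(1): 18 → S
W(22)+F(5): 27≡1 → B

ITXITLVUKYNOSB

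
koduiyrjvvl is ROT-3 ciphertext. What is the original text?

k(10): 10−3=7 → h
o(14): 14−3=11 → l
d(3): 3−3=0 → a
u(20): 20−3=17 → r
i(8): 8−3=5 → f
y(24): 24−3=21 → v
r(17): 17−3=14 → o
j(9): 9−3=6 → g
v(21): 21−3=18 → s
v(21): 21−3=18 → s
l(11): 11−3=8 → i

hlarfvogssi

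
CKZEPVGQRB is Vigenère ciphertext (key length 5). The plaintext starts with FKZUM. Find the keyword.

XAAKD

Subtract each crib letter from the matching ciphertext letter (mod 26):
C(2)−F(5)=-3≡23 → X
K(10)−K(10)=0 → A
Z(25)−Z(25)=0 → A
E(4)−U(20)=-16≡10 → K
P(15)−M(12)=3 → D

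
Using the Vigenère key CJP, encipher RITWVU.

Repeat the key across the message: CJPCJP
R(17)+C(2): 19 → T
I(8)+J(9): 17 → R
T(19)+P(15): 34≡8 → I
W(22)+C(2): 24 → Y
V(21)+J(9): 30≡4 → E
U(20)+P(15): 35≡9 → J

TRIYEJ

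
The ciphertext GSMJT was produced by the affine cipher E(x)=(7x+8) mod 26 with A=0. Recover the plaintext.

WUIPJ

The inverse of 7 mod 26 is 15, since 7·15=105≡1. Apply D(y)=15·(y−8) mod 26:
G(6): 15·(6−8)=-30≡22 → W
S(18): 15·(18−8)=150≡20 → U
M(12): 15·(12−8)=60≡8 → I
J(9): 15·(9−8)=15 → P
T(19): 15·(19−8)=165≡9 → J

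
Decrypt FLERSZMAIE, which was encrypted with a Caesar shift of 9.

WCVIJQDRZV

F(5): 5−9=-4≡22 → W
L(11): 11−9=2 → C
E(4): 4−9=-5≡21 → V
R(17): 17−9=8 → I
S(18): 18−9=9 → J
Z(25): 25−9=16 → Q
M(12): 12−9=3 → D
A(0): 0−9=-9≡17 → R
I(8): 8−9=-1≡25 → Z
E(4): 4−9=-5≡21 → V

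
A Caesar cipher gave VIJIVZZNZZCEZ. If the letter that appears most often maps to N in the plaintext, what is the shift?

The most frequent ciphertext letter is Z (appears 5 times).
Z is position 25; N is position 13.
Shift = 12.

12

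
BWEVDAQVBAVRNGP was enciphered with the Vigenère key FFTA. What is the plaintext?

Repeat the key across the ciphertext: FFTAFFTAFFTAFFT
B(1)−F(5): -4≡22 → W
W(22)−F(5): 17 → R
E(4)−T(19): -15≡11 → L
V(21)−A(0): 21 → V
D(3)−F(5): -2≡24 → Y
A(0)−F(5): -5≡21 → V
Q(16)−T(19): -3≡23 → X
V(21)−A(0): 21 → V
B(1)−F(5): -4≡22 → W
A(0)−F(5): -5≡21 → V
V(21)−T(19): 2 → C
R(17)−A(0): 17 → R
N(13)−F(5): 8 → I
G(6)−F(5): 1 → B
P(15)−T(19): -4≡22 → W

WRLVYVXVWVCRIBW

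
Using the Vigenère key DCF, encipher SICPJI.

Repeat the key across the message: DCFDCF
S(18)+D(3): 21 → V
I(8)+C(2): 10 → K
C(2)+F(5): 7 → H
P(15)+D(3): 18 → S
J(9)+C(2): 11 → L
I(8)+F(5): 13 → N

VKHSLN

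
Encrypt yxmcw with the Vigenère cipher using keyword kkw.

Repeat the key across the message: kkwkk
y(24)+k(10): 34≡8 → i
x(23)+k(10): 33≡7 → h
m(12)+w(22): 34≡8 → i
c(2)+k(10): 12 → m
w(22)+k(10): 32≡6 → g

ihimg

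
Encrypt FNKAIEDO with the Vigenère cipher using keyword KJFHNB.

Repeat the key across the message: KJFHNBKJ
F(5)+K(10): 15 → P
N(13)+J(9): 22 → W
K(10)+F(5): 15 → P
A(0)+H(7): 7 → H
I(8)+N(13): 21 → V
E(4)+B(1): 5 → F
D(3)+K(10): 13 → N
O(14)+J(9): 23 → X

PWPHVFNX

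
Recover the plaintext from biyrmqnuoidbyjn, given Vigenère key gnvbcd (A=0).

Repeat the key across the ciphertext: gnvbcdgnvbcdgnv
b(1)−g(6): -5≡21 → v
i(8)−n(13): -5≡21 → v
y(24)−v(21): 3 → d
r(17)−b(1): 16 → q
m(12)−c(2): 10 → k
q(16)−d(3): 13 → n
n(13)−g(6): 7 → h
u(20)−n(13): 7 → h
o(14)−v(21): -7≡19 → t
i(8)−b(1): 7 → h
d(3)−c(2): 1 → b
b(1)−d(3): -2≡24 → y
y(24)−g(6): 18 → s
j(9)−n(13): -4≡22 → w
n(13)−v(21): -8≡18 → s

vvdqknhhthbysws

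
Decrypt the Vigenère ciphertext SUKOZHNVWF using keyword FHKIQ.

NNAGJCGLOP

Repeat the key across the ciphertext: FHKIQFHKIQ
S(18)−F(5): 13 → N
U(20)−H(7): 13 → N
K(10)−K(10): 0 → A
O(14)−I(8): 6 → G
Z(25)−Q(16): 9 → J
H(7)−F(5): 2 → C
N(13)−H(7): 6 → G
V(21)−K(10): 11 → L
W(22)−I(8): 14 → O
F(5)−Q(16): -11≡15 → P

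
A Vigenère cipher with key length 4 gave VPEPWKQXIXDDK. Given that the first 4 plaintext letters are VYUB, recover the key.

Subtract each crib letter from the matching ciphertext letter (mod 26):
V(21)−V(21)=0 → A
P(15)−Y(24)=-9≡17 → R
E(4)−U(20)=-16≡10 → K
P(15)−B(1)=14 → O

ARKO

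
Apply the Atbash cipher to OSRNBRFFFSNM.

LHIMYIUUUHMN

O(14) → L(11)
S(18) → H(7)
R(17) → I(8)
N(13) → M(12)
B(1) → Y(24)
R(17) → I(8)
F(5) → U(20)
F(5) → U(20)
F(5) → U(20)
S(18) → H(7)
N(13) → M(12)
M(12) → N(13)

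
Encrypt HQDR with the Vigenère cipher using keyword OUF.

Repeat the key across the message: OUFO
H(7)+O(14): 21 → V
Q(16)+U(20): 36≡10 → K
D(3)+F(5): 8 → I
R(17)+O(14): 31≡5 → F

VKIF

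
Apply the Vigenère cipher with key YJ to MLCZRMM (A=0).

KUAIPVK

Repeat the key across the message: YJYJYJY
M(12)+Y(24): 36≡10 → K
L(11)+J(9): 20 → U
C(2)+Y(24): 26≡0 → A
Z(25)+J(9): 34≡8 → I
R(17)+Y(24): 41≡15 → P
M(12)+J(9): 21 → V
M(12)+Y(24): 36≡10 → K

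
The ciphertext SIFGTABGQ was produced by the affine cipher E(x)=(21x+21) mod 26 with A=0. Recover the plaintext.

LNYDQZEDB

The inverse of 21 mod 26 is 5, since 21·5=105≡1. Apply D(y)=5·(y−21) mod 26:
S(18): 5·(18−21)=-15≡11 → L
I(8): 5·(8−21)=-65≡13 → N
F(5): 5·(5−21)=-80≡24 → Y
G(6): 5·(6−21)=-75≡3 → D
T(19): 5·(19−21)=-10≡16 → Q
A(0): 5·(0−21)=-105≡25 → Z
B(1): 5·(1−21)=-100≡4 → E
G(6): 5·(6−21)=-75≡3 → D
Q(16): 5·(16−21)=-25≡1 → B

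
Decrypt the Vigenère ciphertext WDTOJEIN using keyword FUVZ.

Repeat the key across the ciphertext: FUVZFUVZ
W(22)−F(5): 17 → R
D(3)−U(20): -17≡9 → J
T(19)−V(21): -2≡24 → Y
O(14)−Z(25): -11≡15 → P
J(9)−F(5): 4 → E
E(4)−U(20): -16≡10 → K
I(8)−V(21): -13≡13 → N
N(13)−Z(25): -12≡14 → O

RJYPEKNO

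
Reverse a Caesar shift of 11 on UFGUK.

U(20): 20−11=9 → J
F(5): 5−11=-6≡20 → U
G(6): 6−11=-5≡21 → V
U(20): 20−11=9 → J
K(10): 10−11=-1≡25 → Z

JUVJZ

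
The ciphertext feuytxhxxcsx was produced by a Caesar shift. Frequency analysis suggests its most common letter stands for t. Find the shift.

The most frequent ciphertext letter is x (appears 4 times).
x is position 23; t is position 19.
Shift = 4.

4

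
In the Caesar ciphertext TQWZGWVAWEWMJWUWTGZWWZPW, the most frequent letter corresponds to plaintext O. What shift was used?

The most frequent ciphertext letter is W (appears 9 times).
W is position 22; O is position 14.
Shift = 8.

8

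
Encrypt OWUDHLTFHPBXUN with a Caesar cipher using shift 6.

O(14): 14+6=20 → U
W(22): 22+6=28≡2 → C
U(20): 20+6=26≡0 → A
D(3): 3+6=9 → J
H(7): 7+6=13 → N
L(11): 11+6=17 → R
T(19): 19+6=25 → Z
F(5): 5+6=11 → L
H(7): 7+6=13 → N
P(15): 15+6=21 → V
B(1): 1+6=7 → H
X(23): 23+6=29≡3 → D
U(20): 20+6=26≡0 → A
N(13): 13+6=19 → T

UCAJNRZLNVHDAT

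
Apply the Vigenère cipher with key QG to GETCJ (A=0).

Repeat the key across the message: QGQGQ
G(6)+Q(16): 22 → W
E(4)+G(6): 10 → K
T(19)+Q(16): 35≡9 → J
C(2)+G(6): 8 → I
J(9)+Q(16): 25 → Z

WKJIZ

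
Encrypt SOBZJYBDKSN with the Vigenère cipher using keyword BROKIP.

Repeat the key across the message: BROKIPBROKI
S(18)+B(1): 19 → T
O(14)+R(17): 31≡5 → F
B(1)+O(14): 15 → P
Z(25)+K(10): 35≡9 → J
J(9)+I(8): 17 → R
Y(24)+P(15): 39≡13 → N
B(1)+B(1): 2 → C
D(3)+R(17): 20 → U
K(10)+O(14): 24 → Y
S(18)+K(10): 28≡2 → C
N(13)+I(8): 21 → V

TFPJRNCUYCV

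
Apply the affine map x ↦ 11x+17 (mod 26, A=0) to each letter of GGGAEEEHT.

FFFRJJJQS

G(6): 11·6+17=83≡5 → F
G(6): 11·6+17=83≡5 → F
G(6): 11·6+17=83≡5 → F
A(0): 11·0+17=17 → R
E(4): 11·4+17=61≡9 → J
E(4): 11·4+17=61≡9 → J
E(4): 11·4+17=61≡9 → J
H(7): 11·7+17=94≡16 → Q
T(19): 11·19+17=226≡18 → S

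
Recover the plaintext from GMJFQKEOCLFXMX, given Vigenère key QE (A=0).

Repeat the key across the ciphertext: QEQEQEQEQEQEQE
G(6)−Q(16): -10≡16 → Q
M(12)−E(4): 8 → I
J(9)−Q(16): -7≡19 → T
F(5)−E(4): 1 → B
Q(16)−Q(16): 0 → A
K(10)−E(4): 6 → G
E(4)−Q(16): -12≡14 → O
O(14)−E(4): 10 → K
C(2)−Q(16): -14≡12 → M
L(11)−E(4): 7 → H
F(5)−Q(16): -11≡15 → P
X(23)−E(4): 19 → T
M(12)−Q(16): -4≡22 → W
X(23)−E(4): 19 → T

QITBAGOKMHPTWT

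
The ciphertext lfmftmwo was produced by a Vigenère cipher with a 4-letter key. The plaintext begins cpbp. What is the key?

Subtract each crib letter from the matching ciphertext letter (mod 26):
l(11)−c(2)=9 → j
f(5)−p(15)=-10≡16 → q
m(12)−b(1)=11 → l
f(5)−p(15)=-10≡16 → q

jqlq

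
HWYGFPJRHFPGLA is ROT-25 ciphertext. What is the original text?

H(7): 7−25=-18≡8 → I
W(22): 22−25=-3≡23 → X
Y(24): 24−25=-1≡25 → Z
G(6): 6−25=-19≡7 → H
F(5): 5−25=-20≡6 → G
P(15): 15−25=-10≡16 → Q
J(9): 9−25=-16≡10 → K
R(17): 17−25=-8≡18 → S
H(7): 7−25=-18≡8 → I
F(5): 5−25=-20≡6 → G
P(15): 15−25=-10≡16 → Q
G(6): 6−25=-19≡7 → H
L(11): 11−25=-14≡12 → M
A(0): 0−25=-25≡1 → B

IXZHGQKSIGQHMB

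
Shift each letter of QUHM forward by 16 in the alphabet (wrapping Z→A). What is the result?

Q(16): 16+16=32≡6 → G
U(20): 20+16=36≡10 → K
H(7): 7+16=23 → X
M(12): 12+16=28≡2 → C

GKXC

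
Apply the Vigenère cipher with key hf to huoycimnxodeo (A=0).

ozvdjntsetkjv

Repeat the key across the message: hfhfhfhfhfhfh
h(7)+h(7): 14 → o
u(20)+f(5): 25 → z
o(14)+h(7): 21 → v
y(24)+f(5): 29≡3 → d
c(2)+h(7): 9 → j
i(8)+f(5): 13 → n
m(12)+h(7): 19 → t
n(13)+f(5): 18 → s
x(23)+h(7): 30≡4 → e
o(14)+f(5): 19 → t
d(3)+h(7): 10 → k
e(4)+f(5): 9 → j
o(14)+h(7): 21 → v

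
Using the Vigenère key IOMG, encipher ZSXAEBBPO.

Repeat the key across the message: IOMGIOMGI
Z(25)+I(8): 33≡7 → H
S(18)+O(14): 32≡6 → G
X(23)+M(12): 35≡9 → J
A(0)+G(6): 6 → G
E(4)+I(8): 12 → M
B(1)+O(14): 15 → P
B(1)+M(12): 13 → N
P(15)+G(6): 21 → V
O(14)+I(8): 22 → W

HGJGMPNVW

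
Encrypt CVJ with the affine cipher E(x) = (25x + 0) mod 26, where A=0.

YFR

C(2): 25·2+0=50≡24 → Y
V(21): 25·21+0=525≡5 → F
J(9): 25·9+0=225≡17 → R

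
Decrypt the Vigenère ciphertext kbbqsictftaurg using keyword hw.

Repeat the key across the ciphertext: hwhwhwhwhwhwhw
k(10)−h(7): 3 → d
b(1)−w(22): -21≡5 → f
b(1)−h(7): -6≡20 → u
q(16)−w(22): -6≡20 → u
s(18)−h(7): 11 → l
i(8)−w(22): -14≡12 → m
c(2)−h(7): -5≡21 → v
t(19)−w(22): -3≡23 → x
f(5)−h(7): -2≡24 → y
t(19)−w(22): -3≡23 → x
a(0)−h(7): -7≡19 → t
u(20)−w(22): -2≡24 → y
r(17)−h(7): 10 → k
g(6)−w(22): -16≡10 → k

dfuulmvxyxtykk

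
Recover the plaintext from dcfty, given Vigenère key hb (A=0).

Repeat the key across the ciphertext: hbhbh
d(3)−h(7): -4≡22 → w
c(2)−b(1): 1 → b
f(5)−h(7): -2≡24 → y
t(19)−b(1): 18 → s
y(24)−h(7): 17 → r

wbysr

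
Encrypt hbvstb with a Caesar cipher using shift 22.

dxropx

h(7): 7+22=29≡3 → d
b(1): 1+22=23 → x
v(21): 21+22=43≡17 → r
s(18): 18+22=40≡14 → o
t(19): 19+22=41≡15 → p
b(1): 1+22=23 → x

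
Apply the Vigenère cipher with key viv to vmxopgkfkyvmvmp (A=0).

qusjxbfnftdhquk

Repeat the key across the message: vivvivvivvivviv
v(21)+v(21): 42≡16 → q
m(12)+i(8): 20 → u
x(23)+v(21): 44≡18 → s
o(14)+v(21): 35≡9 → j
p(15)+i(8): 23 → x
g(6)+v(21): 27≡1 → b
k(10)+v(21): 31≡5 → f
f(5)+i(8): 13 → n
k(10)+v(21): 31≡5 → f
y(24)+v(21): 45≡19 → t
v(21)+i(8): 29≡3 → d
m(12)+v(21): 33≡7 → h
v(21)+v(21): 42≡16 → q
m(12)+i(8): 20 → u
p(15)+v(21): 36≡10 → k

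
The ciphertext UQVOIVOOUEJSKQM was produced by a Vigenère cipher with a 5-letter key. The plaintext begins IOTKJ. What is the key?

Subtract each crib letter from the matching ciphertext letter (mod 26):
U(20)−I(8)=12 → M
Q(16)−O(14)=2 → C
V(21)−T(19)=2 → C
O(14)−K(10)=4 → E
I(8)−J(9)=-1≡25 → Z

MCCEZ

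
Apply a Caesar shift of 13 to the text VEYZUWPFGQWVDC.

IRLMHJCSTDJIQP

V(21): 21+13=34≡8 → I
E(4): 4+13=17 → R
Y(24): 24+13=37≡11 → L
Z(25): 25+13=38≡12 → M
U(20): 20+13=33≡7 → H
W(22): 22+13=35≡9 → J
P(15): 15+13=28≡2 → C
F(5): 5+13=18 → S
G(6): 6+13=19 → T
Q(16): 16+13=29≡3 → D
W(22): 22+13=35≡9 → J
V(21): 21+13=34≡8 → I
D(3): 3+13=16 → Q
C(2): 2+13=15 → P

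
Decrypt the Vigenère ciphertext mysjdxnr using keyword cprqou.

kjbtpdlc

Repeat the key across the ciphertext: cprqoucp
m(12)−c(2): 10 → k
y(24)−p(15): 9 → j
s(18)−r(17): 1 → b
j(9)−q(16): -7≡19 → t
d(3)−o(14): -11≡15 → p
x(23)−u(20): 3 → d
n(13)−c(2): 11 → l
r(17)−p(15): 2 → c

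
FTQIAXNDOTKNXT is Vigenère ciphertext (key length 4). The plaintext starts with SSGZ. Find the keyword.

Subtract each crib letter from the matching ciphertext letter (mod 26):
F(5)−S(18)=-13≡13 → N
T(19)−S(18)=1 → B
Q(16)−G(6)=10 → K
I(8)−Z(25)=-17≡9 → J

NBKJ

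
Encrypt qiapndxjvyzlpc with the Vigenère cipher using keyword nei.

Repeat the key across the message: neineineineine
q(16)+n(13): 29≡3 → d
i(8)+e(4): 12 → m
a(0)+i(8): 8 → i
p(15)+n(13): 28≡2 → c
n(13)+e(4): 17 → r
d(3)+i(8): 11 → l
x(23)+n(13): 36≡10 → k
j(9)+e(4): 13 → n
v(21)+i(8): 29≡3 → d
y(24)+n(13): 37≡11 → l
z(25)+e(4): 29≡3 → d
l(11)+i(8): 19 → t
p(15)+n(13): 28≡2 → c
c(2)+e(4): 6 → g

dmicrlkndldtcg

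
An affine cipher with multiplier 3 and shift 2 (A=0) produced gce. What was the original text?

kas

The inverse of 3 mod 26 is 9, since 3·9=27≡1. Apply D(y)=9·(y−2) mod 26:
g(6): 9·(6−2)=36≡10 → k
c(2): 9·(2−2)=0 → a
e(4): 9·(4−2)=18 → s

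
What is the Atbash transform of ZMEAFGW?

ANVZUTD

Z(25) → A(0)
M(12) → N(13)
E(4) → V(21)
A(0) → Z(25)
F(5) → U(20)
G(6) → T(19)
W(22) → D(3)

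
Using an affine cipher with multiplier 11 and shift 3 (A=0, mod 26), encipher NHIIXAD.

QCNNWDK

N(13): 11·13+3=146≡16 → Q
H(7): 11·7+3=80≡2 → C
I(8): 11·8+3=91≡13 → N
I(8): 11·8+3=91≡13 → N
X(23): 11·23+3=256≡22 → W
A(0): 11·0+3=3 → D
D(3): 11·3+3=36≡10 → K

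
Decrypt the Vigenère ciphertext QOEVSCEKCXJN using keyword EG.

Repeat the key across the ciphertext: EGEGEGEGEGEG
Q(16)−E(4): 12 → M
O(14)−G(6): 8 → I
E(4)−E(4): 0 → A
V(21)−G(6): 15 → P
S(18)−E(4): 14 → O
C(2)−G(6): -4≡22 → W
E(4)−E(4): 0 → A
K(10)−G(6): 4 → E
C(2)−E(4): -2≡24 → Y
X(23)−G(6): 17 → R
J(9)−E(4): 5 → F
N(13)−G(6): 7 → H

MIAPOWAEYRFH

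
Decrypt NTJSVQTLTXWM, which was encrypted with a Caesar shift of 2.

N(13): 13−2=11 → L
T(19): 19−2=17 → R
J(9): 9−2=7 → H
S(18): 18−2=16 → Q
V(21): 21−2=19 → T
Q(16): 16−2=14 → O
T(19): 19−2=17 → R
L(11): 11−2=9 → J
T(19): 19−2=17 → R
X(23): 23−2=21 → V
W(22): 22−2=20 → U
M(12): 12−2=10 → K

LRHQTORJRVUK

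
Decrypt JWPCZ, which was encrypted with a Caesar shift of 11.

YLERO

J(9): 9−11=-2≡24 → Y
W(22): 22−11=11 → L
P(15): 15−11=4 → E
C(2): 2−11=-9≡17 → R
Z(25): 25−11=14 → O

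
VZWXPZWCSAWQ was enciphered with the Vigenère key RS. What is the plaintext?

EHFFYHFKBIFY

Repeat the key across the ciphertext: RSRSRSRSRSRS
V(21)−R(17): 4 → E
Z(25)−S(18): 7 → H
W(22)−R(17): 5 → F
X(23)−S(18): 5 → F
P(15)−R(17): -2≡24 → Y
Z(25)−S(18): 7 → H
W(22)−R(17): 5 → F
C(2)−S(18): -16≡10 → K
S(18)−R(17): 1 → B
A(0)−S(18): -18≡8 → I
W(22)−R(17): 5 → F
Q(16)−S(18): -2≡24 → Y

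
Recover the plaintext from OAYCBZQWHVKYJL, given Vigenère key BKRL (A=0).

NQHRAPZLGLTNIB

Repeat the key across the ciphertext: BKRLBKRLBKRLBK
O(14)−B(1): 13 → N
A(0)−K(10): -10≡16 → Q
Y(24)−R(17): 7 → H
C(2)−L(11): -9≡17 → R
B(1)−B(1): 0 → A
Z(25)−K(10): 15 → P
Q(16)−R(17): -1≡25 → Z
W(22)−L(11): 11 → L
H(7)−B(1): 6 → G
V(21)−K(10): 11 → L
K(10)−R(17): -7≡19 → T
Y(24)−L(11): 13 → N
J(9)−B(1): 8 → I
L(11)−K(10): 1 → B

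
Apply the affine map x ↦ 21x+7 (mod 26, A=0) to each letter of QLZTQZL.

FEMQFME

Q(16): 21·16+7=343≡5 → F
L(11): 21·11+7=238≡4 → E
Z(25): 21·25+7=532≡12 → M
T(19): 21·19+7=406≡16 → Q
Q(16): 21·16+7=343≡5 → F
Z(25): 21·25+7=532≡12 → M
L(11): 21·11+7=238≡4 → E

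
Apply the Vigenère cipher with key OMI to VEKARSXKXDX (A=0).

JQSODALWFRJ

Repeat the key across the message: OMIOMIOMIOM
V(21)+O(14): 35≡9 → J
E(4)+M(12): 16 → Q
K(10)+I(8): 18 → S
A(0)+O(14): 14 → O
R(17)+M(12): 29≡3 → D
S(18)+I(8): 26≡0 → A
X(23)+O(14): 37≡11 → L
K(10)+M(12): 22 → W
X(23)+I(8): 31≡5 → F
D(3)+O(14): 17 → R
X(23)+M(12): 35≡9 → J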